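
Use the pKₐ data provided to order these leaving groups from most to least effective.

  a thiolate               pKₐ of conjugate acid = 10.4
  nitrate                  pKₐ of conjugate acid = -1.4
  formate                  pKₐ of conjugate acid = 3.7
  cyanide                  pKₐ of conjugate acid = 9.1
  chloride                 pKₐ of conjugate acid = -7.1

chloride > nitrate > formate > cyanide > a thiolate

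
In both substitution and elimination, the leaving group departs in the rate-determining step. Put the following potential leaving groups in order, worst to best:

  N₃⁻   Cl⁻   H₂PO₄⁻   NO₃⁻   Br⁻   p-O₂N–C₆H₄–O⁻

p-O₂N–C₆H₄–O⁻ < N₃⁻ < H₂PO₄⁻ < NO₃⁻ < Cl⁻ < Br⁻

Br⁻: pKₐ(HBr) ≈ -9 — weak base; good leaving group
Cl⁻: pKₐ(HCl) ≈ -7 — moderately weak base
NO₃⁻: pKₐ(HNO₃) ≈ -1.3
H₂PO₄⁻: pKₐ(H₃PO₄) ≈ 2.1
N₃⁻: pKₐ(HN₃) ≈ 4.7
p-O₂N–C₆H₄–O⁻: pKₐ(p-nitrophenol) ≈ 7.2
The question asks for worst first, so the sequence is read in increasing leaving-group ability.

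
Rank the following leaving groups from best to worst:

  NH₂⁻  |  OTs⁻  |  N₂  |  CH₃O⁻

N₂ > OTs⁻ > CH₃O⁻ > NH₂⁻

Rank by basicity of the departing species: weakest base leaves most easily.
N₂: no meaningful conjugate acid; N₂ departs as an exceptionally stable neutral molecule
OTs⁻: pKₐ(p-CH₃C₆H₄SO₃H (TsOH)) ≈ -2.8
CH₃O⁻: pKₐ(CH₃OH) ≈ 15.5
NH₂⁻: pKₐ(NH₃) ≈ 38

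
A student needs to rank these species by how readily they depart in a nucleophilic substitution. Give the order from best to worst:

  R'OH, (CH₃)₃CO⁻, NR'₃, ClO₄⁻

Leaving-group ability tracks the stability of the departed species; conjugate-acid pKₐ is the usual yardstick (lower pKₐ → better LG).
ClO₄⁻: pKₐ(HClO₄) ≈ -10 — extremely weak base; rarely used for safety reasons
R'OH: pKₐ(R'OH₂⁺) ≈ -2.4 — neutral; leaves from a protonated ether (an oxonium ion, R–O(H)R'⁺)
NR'₃: pKₐ(R'₃NH⁺) ≈ 10.7
(CH₃)₃CO⁻: pKₐ(t-BuOH) ≈ 18

ClO₄⁻ > R'OH > NR'₃ > (CH₃)₃CO⁻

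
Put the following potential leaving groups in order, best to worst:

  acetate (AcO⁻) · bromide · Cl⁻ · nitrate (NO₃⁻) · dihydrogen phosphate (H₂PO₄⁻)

bromide: pKₐ(HBr) ≈ -9
Cl⁻: pKₐ(HCl) ≈ -7
nitrate (NO₃⁻): pKₐ(HNO₃) ≈ -1.3
dihydrogen phosphate (H₂PO₄⁻): pKₐ(H₃PO₄) ≈ 2.1 — moderate base; biological leaving group after further activation
acetate (AcO⁻): pKₐ(CH₃COOH) ≈ 4.8

bromide > Cl⁻ > nitrate (NO₃⁻) > dihydrogen phosphate (H₂PO₄⁻) > acetate (AcO⁻)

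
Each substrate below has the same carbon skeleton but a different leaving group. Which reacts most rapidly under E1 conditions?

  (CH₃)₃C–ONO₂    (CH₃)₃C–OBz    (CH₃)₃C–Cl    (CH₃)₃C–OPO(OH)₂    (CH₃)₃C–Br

The skeletons are identical, so relative rate is governed entirely by leaving-group ability.
Rank by basicity of the departing species: weakest base leaves most easily.
(CH₃)₃C–Br loses Br⁻: pKₐ(HBr) ≈ -9
(CH₃)₃C–Cl loses Cl⁻: pKₐ(HCl) ≈ -7
(CH₃)₃C–ONO₂ loses NO₃⁻: pKₐ(HNO₃) ≈ -1.3
(CH₃)₃C–OPO(OH)₂ loses H₂PO₄⁻: pKₐ(H₃PO₄) ≈ 2.1
(CH₃)₃C–OBz loses PhCOO⁻: pKₐ(C₆H₅COOH) ≈ 4.2

(CH₃)₃C–Br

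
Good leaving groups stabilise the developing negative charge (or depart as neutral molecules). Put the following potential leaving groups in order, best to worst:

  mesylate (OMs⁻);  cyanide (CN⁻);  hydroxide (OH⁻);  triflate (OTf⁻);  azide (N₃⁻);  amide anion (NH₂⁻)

triflate (OTf⁻) > mesylate (OMs⁻) > azide (N₃⁻) > cyanide (CN⁻) > hydroxide (OH⁻) > amide anion (NH₂⁻)

Leaving-group ability tracks the stability of the departed species; conjugate-acid pKₐ is the usual yardstick (lower pKₐ → better LG).
triflate (OTf⁻): pKₐ(CF₃SO₃H (triflic acid)) ≈ -14
mesylate (OMs⁻): pKₐ(CH₃SO₃H (MsOH)) ≈ -1.9 — resonance-delocalised alkanesulfonate
azide (N₃⁻): pKₐ(HN₃) ≈ 4.7
cyanide (CN⁻): pKₐ(HCN) ≈ 9.2
hydroxide (OH⁻): pKₐ(H₂O) ≈ 15.7
amide anion (NH₂⁻): pKₐ(NH₃) ≈ 38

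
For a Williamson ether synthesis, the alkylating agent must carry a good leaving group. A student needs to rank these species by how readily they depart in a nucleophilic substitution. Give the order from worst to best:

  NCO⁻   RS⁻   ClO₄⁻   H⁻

H⁻ < RS⁻ < NCO⁻ < ClO₄⁻

Rank by basicity of the departing species: weakest base leaves most easily.
ClO₄⁻: pKₐ(HClO₄) ≈ -10 — extremely weak base; rarely used for safety reasons
NCO⁻: pKₐ(HOCN) ≈ 3.5 — resonance between N and O
RS⁻: pKₐ(RSH (a thiol)) ≈ 10.5
H⁻: pKₐ(H₂) ≈ 36 — extremely strong base; leaves only in special hydride-transfer contexts
Reversing gives the worst-to-best order requested.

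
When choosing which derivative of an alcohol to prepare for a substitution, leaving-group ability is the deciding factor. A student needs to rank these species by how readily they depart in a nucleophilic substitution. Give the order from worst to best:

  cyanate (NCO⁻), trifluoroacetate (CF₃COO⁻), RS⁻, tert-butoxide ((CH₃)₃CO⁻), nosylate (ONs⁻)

tert-butoxide ((CH₃)₃CO⁻) < RS⁻ < cyanate (NCO⁻) < trifluoroacetate (CF₃COO⁻) < nosylate (ONs⁻)

A good leaving group is a weak base: the lower the pKₐ of its conjugate acid, the more readily it departs.
nosylate (ONs⁻): pKₐ(p-O₂NC₆H₄SO₃H) ≈ -3.5
trifluoroacetate (CF₃COO⁻): pKₐ(CF₃COOH) ≈ 0.2
cyanate (NCO⁻): pKₐ(HOCN) ≈ 3.5
RS⁻: pKₐ(RSH (a thiol)) ≈ 10.5
tert-butoxide ((CH₃)₃CO⁻): pKₐ(t-BuOH) ≈ 18
The question asks for worst first, so the sequence is read in increasing leaving-group ability.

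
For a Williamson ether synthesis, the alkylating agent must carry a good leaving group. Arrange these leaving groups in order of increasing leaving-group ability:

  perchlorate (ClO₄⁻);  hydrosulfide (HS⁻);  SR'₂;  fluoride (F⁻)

Leaving-group ability tracks the stability of the departed species; conjugate-acid pKₐ is the usual yardstick (lower pKₐ → better LG).
perchlorate (ClO₄⁻): pKₐ(HClO₄) ≈ -10
SR'₂: pKₐ(R'₂SH⁺) ≈ -7 — neutral; leaves from a sulfonium salt (R–SR'₂⁺)
fluoride (F⁻): pKₐ(HF) ≈ 3.2 — small and strongly basic; the poor halide leaving group
hydrosulfide (HS⁻): pKₐ(H₂S) ≈ 7 — larger and more polarisable than the oxygen analogue
Listed from poorest to best leaving group as asked.

hydrosulfide (HS⁻) < fluoride (F⁻) < SR'₂ < perchlorate (ClO₄⁻)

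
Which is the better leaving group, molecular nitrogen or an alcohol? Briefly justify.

molecular nitrogen is the better leaving group.
N₂ is the ultimate leaving group — it departs as an exceptionally stable neutral molecule, whereas an alcohol (pKₐ(R'OH₂⁺) ≈ -2.4) is far more basic.

molecular nitrogen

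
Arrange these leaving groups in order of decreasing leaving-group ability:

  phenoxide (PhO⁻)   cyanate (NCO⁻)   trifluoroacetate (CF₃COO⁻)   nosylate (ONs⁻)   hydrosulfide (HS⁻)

nosylate (ONs⁻) > trifluoroacetate (CF₃COO⁻) > cyanate (NCO⁻) > hydrosulfide (HS⁻) > phenoxide (PhO⁻)

nosylate (ONs⁻): pKₐ(p-O₂NC₆H₄SO₃H) ≈ -3.5 — p-nitro group further stabilises the sulfonate
trifluoroacetate (CF₃COO⁻): pKₐ(CF₃COOH) ≈ 0.2
cyanate (NCO⁻): pKₐ(HOCN) ≈ 3.5
hydrosulfide (HS⁻): pKₐ(H₂S) ≈ 7
phenoxide (PhO⁻): pKₐ(C₆H₅OH (phenol)) ≈ 10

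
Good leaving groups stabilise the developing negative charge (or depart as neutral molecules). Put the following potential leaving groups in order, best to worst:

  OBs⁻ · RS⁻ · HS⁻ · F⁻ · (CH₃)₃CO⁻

OBs⁻: pKₐ(p-BrC₆H₄SO₃H) ≈ -2.8
F⁻: pKₐ(HF) ≈ 3.2 — small and strongly basic; the poor halide leaving group
HS⁻: pKₐ(H₂S) ≈ 7 — larger and more polarisable than the oxygen analogue
RS⁻: pKₐ(RSH (a thiol)) ≈ 10.5 — moderately basic; rarely leaves without activation
(CH₃)₃CO⁻: pKₐ(t-BuOH) ≈ 18 — bulky, strongly basic alkoxide

OBs⁻ > F⁻ > HS⁻ > RS⁻ > (CH₃)₃CO⁻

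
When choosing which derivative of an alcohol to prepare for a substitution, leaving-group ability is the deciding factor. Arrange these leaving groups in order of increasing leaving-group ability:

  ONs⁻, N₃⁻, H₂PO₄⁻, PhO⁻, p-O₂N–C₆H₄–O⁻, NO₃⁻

The more stable X⁻ (or X) is on its own — i.e. the weaker a base it is — the better a leaving group it makes.
ONs⁻: pKₐ(p-O₂NC₆H₄SO₃H) ≈ -3.5
NO₃⁻: pKₐ(HNO₃) ≈ -1.3
H₂PO₄⁻: pKₐ(H₃PO₄) ≈ 2.1
N₃⁻: pKₐ(HN₃) ≈ 4.7
p-O₂N–C₆H₄–O⁻: pKₐ(p-nitrophenol) ≈ 7.2
PhO⁻: pKₐ(C₆H₅OH (phenol)) ≈ 10
Listed from poorest to best leaving group as asked.

PhO⁻ < p-O₂N–C₆H₄–O⁻ < N₃⁻ < H₂PO₄⁻ < NO₃⁻ < ONs⁻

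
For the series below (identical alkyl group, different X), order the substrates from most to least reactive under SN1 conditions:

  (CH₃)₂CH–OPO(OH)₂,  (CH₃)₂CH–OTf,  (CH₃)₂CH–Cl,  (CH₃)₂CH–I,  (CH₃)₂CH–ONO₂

(CH₃)₂CH–OTf > (CH₃)₂CH–I > (CH₃)₂CH–Cl > (CH₃)₂CH–ONO₂ > (CH₃)₂CH–OPO(OH)₂

Identical carbon frameworks mean the comparison reduces to leaving-group quality.
A good leaving group is a weak base: the lower the pKₐ of its conjugate acid, the more readily it departs.
(CH₃)₂CH–OTf loses OTf⁻: pKₐ(CF₃SO₃H (triflic acid)) ≈ -14
(CH₃)₂CH–I loses I⁻: pKₐ(HI) ≈ -10
(CH₃)₂CH–Cl loses Cl⁻: pKₐ(HCl) ≈ -7
(CH₃)₂CH–ONO₂ loses NO₃⁻: pKₐ(HNO₃) ≈ -1.3
(CH₃)₂CH–OPO(OH)₂ loses H₂PO₄⁻: pKₐ(H₃PO₄) ≈ 2.1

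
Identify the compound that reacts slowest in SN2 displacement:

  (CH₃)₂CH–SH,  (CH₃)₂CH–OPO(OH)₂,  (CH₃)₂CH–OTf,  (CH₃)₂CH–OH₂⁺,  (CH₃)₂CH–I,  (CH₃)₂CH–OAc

(CH₃)₂CH–SH

Same R in every case — rank the leaving groups.
Leaving-group ability tracks the stability of the departed species; conjugate-acid pKₐ is the usual yardstick (lower pKₐ → better LG).
(CH₃)₂CH–OTf loses OTf⁻: pKₐ(CF₃SO₃H (triflic acid)) ≈ -14
(CH₃)₂CH–I loses I⁻: pKₐ(HI) ≈ -10
(CH₃)₂CH–OH₂⁺ loses H₂O: pKₐ(H₃O⁺) ≈ -1.7
(CH₃)₂CH–OPO(OH)₂ loses H₂PO₄⁻: pKₐ(H₃PO₄) ≈ 2.1
(CH₃)₂CH–OAc loses AcO⁻: pKₐ(CH₃COOH) ≈ 4.8
(CH₃)₂CH–SH loses HS⁻: pKₐ(H₂S) ≈ 7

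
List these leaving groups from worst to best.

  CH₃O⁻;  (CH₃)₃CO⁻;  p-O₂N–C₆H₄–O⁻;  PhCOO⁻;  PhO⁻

(CH₃)₃CO⁻ < CH₃O⁻ < PhO⁻ < p-O₂N–C₆H₄–O⁻ < PhCOO⁻

PhCOO⁻: pKₐ(C₆H₅COOH) ≈ 4.2
p-O₂N–C₆H₄–O⁻: pKₐ(p-nitrophenol) ≈ 7.2
PhO⁻: pKₐ(C₆H₅OH (phenol)) ≈ 10
CH₃O⁻: pKₐ(CH₃OH) ≈ 15.5
(CH₃)₃CO⁻: pKₐ(t-BuOH) ≈ 18 — bulky, strongly basic alkoxide
Reversing gives the worst-to-best order requested.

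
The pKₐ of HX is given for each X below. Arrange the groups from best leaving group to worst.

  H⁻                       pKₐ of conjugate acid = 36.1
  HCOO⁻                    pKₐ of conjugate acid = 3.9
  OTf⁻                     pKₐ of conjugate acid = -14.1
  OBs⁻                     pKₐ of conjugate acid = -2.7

OTf⁻ > OBs⁻ > HCOO⁻ > H⁻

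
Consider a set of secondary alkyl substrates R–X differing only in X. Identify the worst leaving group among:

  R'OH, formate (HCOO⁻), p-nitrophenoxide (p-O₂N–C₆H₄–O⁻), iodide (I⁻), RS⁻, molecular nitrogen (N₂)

RS⁻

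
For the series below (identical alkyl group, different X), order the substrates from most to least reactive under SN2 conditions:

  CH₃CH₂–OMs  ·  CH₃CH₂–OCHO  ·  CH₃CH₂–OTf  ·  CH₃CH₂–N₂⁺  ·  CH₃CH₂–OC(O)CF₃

CH₃CH₂–N₂⁺ > CH₃CH₂–OTf > CH₃CH₂–OMs > CH₃CH₂–OC(O)CF₃ > CH₃CH₂–OCHO

With the same alkyl group throughout, only the leaving group differentiates the rates.
The more stable X⁻ (or X) is on its own — i.e. the weaker a base it is — the better a leaving group it makes.
CH₃CH₂–N₂⁺ loses N₂: no meaningful conjugate acid; N₂ departs as an exceptionally stable neutral molecule
CH₃CH₂–OTf loses OTf⁻: pKₐ(CF₃SO₃H (triflic acid)) ≈ -14
CH₃CH₂–OMs loses OMs⁻: pKₐ(CH₃SO₃H (MsOH)) ≈ -1.9
CH₃CH₂–OC(O)CF₃ loses CF₃COO⁻: pKₐ(CF₃COOH) ≈ 0.2
CH₃CH₂–OCHO loses HCOO⁻: pKₐ(HCOOH) ≈ 3.8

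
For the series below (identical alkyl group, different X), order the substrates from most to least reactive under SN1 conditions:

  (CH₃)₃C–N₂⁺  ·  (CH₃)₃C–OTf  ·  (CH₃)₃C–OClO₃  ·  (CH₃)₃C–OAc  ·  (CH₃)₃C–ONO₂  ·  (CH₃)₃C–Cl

(CH₃)₃C–N₂⁺ > (CH₃)₃C–OTf > (CH₃)₃C–OClO₃ > (CH₃)₃C–Cl > (CH₃)₃C–ONO₂ > (CH₃)₃C–OAc

Same R in every case — rank the leaving groups.
A good leaving group is a weak base: the lower the pKₐ of its conjugate acid, the more readily it departs.
(CH₃)₃C–N₂⁺ loses N₂: no meaningful conjugate acid; N₂ departs as an exceptionally stable neutral molecule
(CH₃)₃C–OTf loses OTf⁻: pKₐ(CF₃SO₃H (triflic acid)) ≈ -14
(CH₃)₃C–OClO₃ loses ClO₄⁻: pKₐ(HClO₄) ≈ -10
(CH₃)₃C–Cl loses Cl⁻: pKₐ(HCl) ≈ -7
(CH₃)₃C–ONO₂ loses NO₃⁻: pKₐ(HNO₃) ≈ -1.3
(CH₃)₃C–OAc loses AcO⁻: pKₐ(CH₃COOH) ≈ 4.8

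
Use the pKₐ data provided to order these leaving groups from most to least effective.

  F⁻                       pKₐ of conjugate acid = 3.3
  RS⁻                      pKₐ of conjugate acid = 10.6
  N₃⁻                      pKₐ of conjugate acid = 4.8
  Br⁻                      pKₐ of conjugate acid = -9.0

Lower conjugate-acid pKₐ ⇒ weaker base ⇒ better leaving group.
Sorting by the given values: Br⁻ (-9.0), F⁻ (3.3), N₃⁻ (4.8), RS⁻ (10.6).

Br⁻ > F⁻ > N₃⁻ > RS⁻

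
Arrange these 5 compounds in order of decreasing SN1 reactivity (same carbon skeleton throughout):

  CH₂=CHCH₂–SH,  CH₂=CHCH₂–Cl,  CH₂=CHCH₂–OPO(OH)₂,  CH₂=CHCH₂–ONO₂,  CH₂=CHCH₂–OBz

CH₂=CHCH₂–Cl > CH₂=CHCH₂–ONO₂ > CH₂=CHCH₂–OPO(OH)₂ > CH₂=CHCH₂–OBz > CH₂=CHCH₂–SH

Identical carbon frameworks mean the comparison reduces to leaving-group quality.
Leaving-group ability tracks the stability of the departed species; conjugate-acid pKₐ is the usual yardstick (lower pKₐ → better LG).
CH₂=CHCH₂–Cl loses Cl⁻: pKₐ(HCl) ≈ -7
CH₂=CHCH₂–ONO₂ loses NO₃⁻: pKₐ(HNO₃) ≈ -1.3
CH₂=CHCH₂–OPO(OH)₂ loses H₂PO₄⁻: pKₐ(H₃PO₄) ≈ 2.1
CH₂=CHCH₂–OBz loses PhCOO⁻: pKₐ(C₆H₅COOH) ≈ 4.2
CH₂=CHCH₂–SH loses HS⁻: pKₐ(H₂S) ≈ 7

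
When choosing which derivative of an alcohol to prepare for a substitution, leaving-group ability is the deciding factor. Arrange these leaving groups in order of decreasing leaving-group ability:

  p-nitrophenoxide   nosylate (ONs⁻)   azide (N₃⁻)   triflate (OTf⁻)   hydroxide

The more stable X⁻ (or X) is on its own — i.e. the weaker a base it is — the better a leaving group it makes.
triflate (OTf⁻): pKₐ(CF₃SO₃H (triflic acid)) ≈ -14
nosylate (ONs⁻): pKₐ(p-O₂NC₆H₄SO₃H) ≈ -3.5
azide (N₃⁻): pKₐ(HN₃) ≈ 4.7 — linear, resonance-stabilised
p-nitrophenoxide: pKₐ(p-nitrophenol) ≈ 7.2
hydroxide: pKₐ(H₂O) ≈ 15.7 — strong base; essentially never leaves without prior activation

triflate (OTf⁻) > nosylate (ONs⁻) > azide (N₃⁻) > p-nitrophenoxide > hydroxide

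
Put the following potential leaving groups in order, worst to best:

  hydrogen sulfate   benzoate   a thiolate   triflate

Leaving-group ability tracks the stability of the departed species; conjugate-acid pKₐ is the usual yardstick (lower pKₐ → better LG).
triflate: pKₐ(CF₃SO₃H (triflic acid)) ≈ -14
hydrogen sulfate: pKₐ(H₂SO₄) ≈ -3
benzoate: pKₐ(C₆H₅COOH) ≈ 4.2
a thiolate: pKₐ(RSH (a thiol)) ≈ 10.5
Listed from poorest to best leaving group as asked.

a thiolate < benzoate < hydrogen sulfate < triflate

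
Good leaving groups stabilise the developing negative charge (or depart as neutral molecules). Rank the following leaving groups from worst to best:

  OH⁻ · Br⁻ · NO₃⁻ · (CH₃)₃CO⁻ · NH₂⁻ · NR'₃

NH₂⁻ < (CH₃)₃CO⁻ < OH⁻ < NR'₃ < NO₃⁻ < Br⁻

Leaving-group ability tracks the stability of the departed species; conjugate-acid pKₐ is the usual yardstick (lower pKₐ → better LG).
Br⁻: pKₐ(HBr) ≈ -9 — weak base; good leaving group
NO₃⁻: pKₐ(HNO₃) ≈ -1.3 — resonance-delocalised over three oxygens
NR'₃: pKₐ(R'₃NH⁺) ≈ 10.7 — neutral but still a fairly strong base; Hofmann-elimination LG
OH⁻: pKₐ(H₂O) ≈ 15.7
(CH₃)₃CO⁻: pKₐ(t-BuOH) ≈ 18 — bulky, strongly basic alkoxide
NH₂⁻: pKₐ(NH₃) ≈ 38 — extremely strong base; never a leaving group
The question asks for worst first, so the sequence is read in increasing leaving-group ability.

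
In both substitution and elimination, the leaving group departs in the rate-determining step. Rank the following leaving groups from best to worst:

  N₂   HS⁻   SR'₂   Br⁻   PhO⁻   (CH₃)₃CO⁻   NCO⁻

N₂ > Br⁻ > SR'₂ > NCO⁻ > HS⁻ > PhO⁻ > (CH₃)₃CO⁻

N₂: no meaningful conjugate acid; N₂ departs as an exceptionally stable neutral molecule
Br⁻: pKₐ(HBr) ≈ -9 — weak base; good leaving group
SR'₂: pKₐ(R'₂SH⁺) ≈ -7
NCO⁻: pKₐ(HOCN) ≈ 3.5 — resonance between N and O
HS⁻: pKₐ(H₂S) ≈ 7 — larger and more polarisable than the oxygen analogue
PhO⁻: pKₐ(C₆H₅OH (phenol)) ≈ 10 — resonance into the ring helps, but still a poor LG
(CH₃)₃CO⁻: pKₐ(t-BuOH) ≈ 18 — bulky, strongly basic alkoxide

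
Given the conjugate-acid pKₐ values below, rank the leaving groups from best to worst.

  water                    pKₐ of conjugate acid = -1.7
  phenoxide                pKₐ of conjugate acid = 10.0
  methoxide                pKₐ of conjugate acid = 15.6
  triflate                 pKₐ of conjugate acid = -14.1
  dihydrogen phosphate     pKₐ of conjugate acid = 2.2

triflate > water > dihydrogen phosphate > phenoxide > methoxide

Lower conjugate-acid pKₐ ⇒ weaker base ⇒ better leaving group.
Sorting by the given values: triflate (-14.1), water (-1.7), dihydrogen phosphate (2.2), phenoxide (10.0), methoxide (15.6).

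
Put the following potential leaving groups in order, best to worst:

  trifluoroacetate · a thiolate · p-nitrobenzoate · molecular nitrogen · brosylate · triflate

molecular nitrogen > triflate > brosylate > trifluoroacetate > p-nitrobenzoate > a thiolate

Rank by basicity of the departing species: weakest base leaves most easily.
molecular nitrogen: no meaningful conjugate acid; N₂ departs as an exceptionally stable neutral molecule
triflate: pKₐ(CF₃SO₃H (triflic acid)) ≈ -14 — charge spread over three oxygens and a CF₃ group; the premier leaving group in synthesis
brosylate: pKₐ(p-BrC₆H₄SO₃H) ≈ -2.8
trifluoroacetate: pKₐ(CF₃COOH) ≈ 0.2
p-nitrobenzoate: pKₐ(p-nitrobenzoic acid) ≈ 3.4
a thiolate: pKₐ(RSH (a thiol)) ≈ 10.5 — moderately basic; rarely leaves without activation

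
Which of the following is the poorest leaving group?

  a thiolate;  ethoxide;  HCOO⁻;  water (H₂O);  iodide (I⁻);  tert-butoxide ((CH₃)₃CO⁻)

A good leaving group is a weak base: the lower the pKₐ of its conjugate acid, the more readily it departs.
iodide (I⁻): pKₐ(HI) ≈ -10
water (H₂O): pKₐ(H₃O⁺) ≈ -1.7
HCOO⁻: pKₐ(HCOOH) ≈ 3.8
a thiolate: pKₐ(RSH (a thiol)) ≈ 10.5
ethoxide: pKₐ(CH₃CH₂OH) ≈ 16
tert-butoxide ((CH₃)₃CO⁻): pKₐ(t-BuOH) ≈ 18

tert-butoxide ((CH₃)₃CO⁻)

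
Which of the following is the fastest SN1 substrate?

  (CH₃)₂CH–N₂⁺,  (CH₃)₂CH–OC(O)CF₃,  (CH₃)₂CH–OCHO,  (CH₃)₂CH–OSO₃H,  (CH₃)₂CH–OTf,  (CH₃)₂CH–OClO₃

(CH₃)₂CH–N₂⁺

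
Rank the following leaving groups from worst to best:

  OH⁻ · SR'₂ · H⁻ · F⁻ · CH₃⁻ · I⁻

CH₃⁻ < H⁻ < OH⁻ < F⁻ < SR'₂ < I⁻

A good leaving group is a weak base: the lower the pKₐ of its conjugate acid, the more readily it departs.
I⁻: pKₐ(HI) ≈ -10
SR'₂: pKₐ(R'₂SH⁺) ≈ -7
F⁻: pKₐ(HF) ≈ 3.2 — small and strongly basic; the poor halide leaving group
OH⁻: pKₐ(H₂O) ≈ 15.7 — strong base; essentially never leaves without prior activation
H⁻: pKₐ(H₂) ≈ 36
CH₃⁻: pKₐ(CH₄) ≈ 48
The question asks for worst first, so the sequence is read in increasing leaving-group ability.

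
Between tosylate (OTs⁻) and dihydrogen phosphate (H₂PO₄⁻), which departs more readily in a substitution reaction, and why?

tosylate (OTs⁻)

tosylate (OTs⁻) is the better leaving group.
pKₐ(p-CH₃C₆H₄SO₃H (TsOH)) ≈ -2.8 versus pKₐ(H₃PO₄) ≈ 2.1: tosylate (OTs⁻) is the much weaker base.
Resonance-delocalised arenesulfonate.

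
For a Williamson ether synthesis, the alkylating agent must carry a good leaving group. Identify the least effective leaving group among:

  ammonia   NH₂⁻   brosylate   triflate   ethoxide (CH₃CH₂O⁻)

Leaving-group ability tracks the stability of the departed species; conjugate-acid pKₐ is the usual yardstick (lower pKₐ → better LG).
triflate: pKₐ(CF₃SO₃H (triflic acid)) ≈ -14
brosylate: pKₐ(p-BrC₆H₄SO₃H) ≈ -2.8
ammonia: pKₐ(NH₄⁺) ≈ 9.2
ethoxide (CH₃CH₂O⁻): pKₐ(CH₃CH₂OH) ≈ 16
NH₂⁻: pKₐ(NH₃) ≈ 38

NH₂⁻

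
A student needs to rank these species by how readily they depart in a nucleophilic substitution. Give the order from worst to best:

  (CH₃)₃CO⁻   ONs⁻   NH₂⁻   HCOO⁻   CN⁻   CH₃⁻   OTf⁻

CH₃⁻ < NH₂⁻ < (CH₃)₃CO⁻ < CN⁻ < HCOO⁻ < ONs⁻ < OTf⁻

OTf⁻: pKₐ(CF₃SO₃H (triflic acid)) ≈ -14
ONs⁻: pKₐ(p-O₂NC₆H₄SO₃H) ≈ -3.5
HCOO⁻: pKₐ(HCOOH) ≈ 3.8 — resonance-stabilised carboxylate
CN⁻: pKₐ(HCN) ≈ 9.2
(CH₃)₃CO⁻: pKₐ(t-BuOH) ≈ 18 — bulky, strongly basic alkoxide
NH₂⁻: pKₐ(NH₃) ≈ 38
CH₃⁻: pKₐ(CH₄) ≈ 48
Listed from poorest to best leaving group as asked.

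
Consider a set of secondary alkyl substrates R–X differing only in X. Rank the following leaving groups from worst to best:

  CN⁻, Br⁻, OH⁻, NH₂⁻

A good leaving group is a weak base: the lower the pKₐ of its conjugate acid, the more readily it departs.
Br⁻: pKₐ(HBr) ≈ -9
CN⁻: pKₐ(HCN) ≈ 9.2
OH⁻: pKₐ(H₂O) ≈ 15.7 — strong base; essentially never leaves without prior activation
NH₂⁻: pKₐ(NH₃) ≈ 38 — extremely strong base; never a leaving group
Listed from poorest to best leaving group as asked.

NH₂⁻ < OH⁻ < CN⁻ < Br⁻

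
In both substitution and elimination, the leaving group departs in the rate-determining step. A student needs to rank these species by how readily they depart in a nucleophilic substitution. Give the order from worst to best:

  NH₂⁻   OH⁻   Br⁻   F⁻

Br⁻: pKₐ(HBr) ≈ -9
F⁻: pKₐ(HF) ≈ 3.2
OH⁻: pKₐ(H₂O) ≈ 15.7 — strong base; essentially never leaves without prior activation
NH₂⁻: pKₐ(NH₃) ≈ 38
Reversing gives the worst-to-best order requested.

NH₂⁻ < OH⁻ < F⁻ < Br⁻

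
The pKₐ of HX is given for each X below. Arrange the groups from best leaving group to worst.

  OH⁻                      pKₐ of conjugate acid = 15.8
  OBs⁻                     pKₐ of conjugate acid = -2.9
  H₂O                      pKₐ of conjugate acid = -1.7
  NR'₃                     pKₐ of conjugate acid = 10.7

Lower conjugate-acid pKₐ ⇒ weaker base ⇒ better leaving group.
Sorting by the given values: OBs⁻ (-2.9), H₂O (-1.7), NR'₃ (10.7), OH⁻ (15.8).

OBs⁻ > H₂O > NR'₃ > OH⁻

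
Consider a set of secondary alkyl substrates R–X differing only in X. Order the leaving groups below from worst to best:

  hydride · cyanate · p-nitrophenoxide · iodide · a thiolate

Rank by basicity of the departing species: weakest base leaves most easily.
iodide: pKₐ(HI) ≈ -10
cyanate: pKₐ(HOCN) ≈ 3.5 — resonance between N and O
p-nitrophenoxide: pKₐ(p-nitrophenol) ≈ 7.2 — nitro group delocalises the charge; the classic chromogenic LG
a thiolate: pKₐ(RSH (a thiol)) ≈ 10.5 — moderately basic; rarely leaves without activation
hydride: pKₐ(H₂) ≈ 36
Listed from poorest to best leaving group as asked.

hydride < a thiolate < p-nitrophenoxide < cyanate < iodide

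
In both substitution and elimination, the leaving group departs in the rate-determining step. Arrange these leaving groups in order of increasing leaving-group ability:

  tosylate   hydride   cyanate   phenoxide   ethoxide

Leaving-group ability tracks the stability of the departed species; conjugate-acid pKₐ is the usual yardstick (lower pKₐ → better LG).
tosylate: pKₐ(p-CH₃C₆H₄SO₃H (TsOH)) ≈ -2.8 — resonance-delocalised arenesulfonate
cyanate: pKₐ(HOCN) ≈ 3.5
phenoxide: pKₐ(C₆H₅OH (phenol)) ≈ 10
ethoxide: pKₐ(CH₃CH₂OH) ≈ 16
hydride: pKₐ(H₂) ≈ 36 — extremely strong base; leaves only in special hydride-transfer contexts
Listed from poorest to best leaving group as asked.

hydride < ethoxide < phenoxide < cyanate < tosylate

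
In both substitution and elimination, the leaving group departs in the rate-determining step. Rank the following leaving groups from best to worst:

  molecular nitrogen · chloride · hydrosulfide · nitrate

molecular nitrogen > chloride > nitrate > hydrosulfide

The more stable X⁻ (or X) is on its own — i.e. the weaker a base it is — the better a leaving group it makes.
molecular nitrogen: no meaningful conjugate acid; N₂ departs as an exceptionally stable neutral molecule
chloride: pKₐ(HCl) ≈ -7
nitrate: pKₐ(HNO₃) ≈ -1.3
hydrosulfide: pKₐ(H₂S) ≈ 7 — larger and more polarisable than the oxygen analogue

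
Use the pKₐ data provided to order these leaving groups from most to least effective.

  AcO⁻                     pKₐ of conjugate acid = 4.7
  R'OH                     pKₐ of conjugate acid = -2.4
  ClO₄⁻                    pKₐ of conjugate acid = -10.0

Lower conjugate-acid pKₐ ⇒ weaker base ⇒ better leaving group.
Sorting by the given values: ClO₄⁻ (-10.0), R'OH (-2.4), AcO⁻ (4.7).

ClO₄⁻ > R'OH > AcO⁻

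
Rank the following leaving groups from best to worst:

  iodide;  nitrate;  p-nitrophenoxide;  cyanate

iodide > nitrate > cyanate > p-nitrophenoxide

The more stable X⁻ (or X) is on its own — i.e. the weaker a base it is — the better a leaving group it makes.
iodide: pKₐ(HI) ≈ -10
nitrate: pKₐ(HNO₃) ≈ -1.3
cyanate: pKₐ(HOCN) ≈ 3.5
p-nitrophenoxide: pKₐ(p-nitrophenol) ≈ 7.2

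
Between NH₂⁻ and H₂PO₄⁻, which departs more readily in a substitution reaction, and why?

H₂PO₄⁻ is the better leaving group.
pKₐ(H₃PO₄) ≈ 2.1 versus pKₐ(NH₃) ≈ 38: H₂PO₄⁻ is the much weaker base.
Moderate base; biological leaving group after further activation.

H₂PO₄⁻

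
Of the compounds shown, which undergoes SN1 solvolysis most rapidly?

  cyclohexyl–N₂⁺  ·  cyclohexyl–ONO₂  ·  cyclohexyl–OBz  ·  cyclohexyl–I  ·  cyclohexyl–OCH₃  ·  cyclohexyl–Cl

cyclohexyl–N₂⁺

The skeletons are identical, so relative rate is governed entirely by leaving-group ability.
The more stable X⁻ (or X) is on its own — i.e. the weaker a base it is — the better a leaving group it makes.
cyclohexyl–N₂⁺ loses N₂: no meaningful conjugate acid; N₂ departs as an exceptionally stable neutral molecule
cyclohexyl–I loses I⁻: pKₐ(HI) ≈ -10
cyclohexyl–Cl loses Cl⁻: pKₐ(HCl) ≈ -7
cyclohexyl–ONO₂ loses NO₃⁻: pKₐ(HNO₃) ≈ -1.3
cyclohexyl–OBz loses PhCOO⁻: pKₐ(C₆H₅COOH) ≈ 4.2
cyclohexyl–OCH₃ loses CH₃O⁻: pKₐ(CH₃OH) ≈ 15.5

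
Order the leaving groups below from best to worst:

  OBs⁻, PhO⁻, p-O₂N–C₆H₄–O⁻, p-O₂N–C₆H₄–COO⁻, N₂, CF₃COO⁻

N₂: no meaningful conjugate acid; N₂ departs as an exceptionally stable neutral molecule
OBs⁻: pKₐ(p-BrC₆H₄SO₃H) ≈ -2.8
CF₃COO⁻: pKₐ(CF₃COOH) ≈ 0.2
p-O₂N–C₆H₄–COO⁻: pKₐ(p-nitrobenzoic acid) ≈ 3.4
p-O₂N–C₆H₄–O⁻: pKₐ(p-nitrophenol) ≈ 7.2
PhO⁻: pKₐ(C₆H₅OH (phenol)) ≈ 10

N₂ > OBs⁻ > CF₃COO⁻ > p-O₂N–C₆H₄–COO⁻ > p-O₂N–C₆H₄–O⁻ > PhO⁻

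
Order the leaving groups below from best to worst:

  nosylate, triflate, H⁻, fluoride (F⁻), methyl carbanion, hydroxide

Rank by basicity of the departing species: weakest base leaves most easily.
triflate: pKₐ(CF₃SO₃H (triflic acid)) ≈ -14
nosylate: pKₐ(p-O₂NC₆H₄SO₃H) ≈ -3.5
fluoride (F⁻): pKₐ(HF) ≈ 3.2
hydroxide: pKₐ(H₂O) ≈ 15.7
H⁻: pKₐ(H₂) ≈ 36 — extremely strong base; leaves only in special hydride-transfer contexts
methyl carbanion: pKₐ(CH₄) ≈ 48 — unstabilised carbanion; the worst conceivable leaving group

triflate > nosylate > fluoride (F⁻) > hydroxide > H⁻ > methyl carbanion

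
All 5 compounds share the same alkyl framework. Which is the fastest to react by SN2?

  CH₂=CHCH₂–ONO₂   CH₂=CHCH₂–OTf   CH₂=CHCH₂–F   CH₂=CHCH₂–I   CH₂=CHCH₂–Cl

CH₂=CHCH₂–OTf

Identical carbon frameworks mean the comparison reduces to leaving-group quality.
Leaving-group ability tracks the stability of the departed species; conjugate-acid pKₐ is the usual yardstick (lower pKₐ → better LG).
CH₂=CHCH₂–OTf loses OTf⁻: pKₐ(CF₃SO₃H (triflic acid)) ≈ -14
CH₂=CHCH₂–I loses I⁻: pKₐ(HI) ≈ -10
CH₂=CHCH₂–Cl loses Cl⁻: pKₐ(HCl) ≈ -7
CH₂=CHCH₂–ONO₂ loses NO₃⁻: pKₐ(HNO₃) ≈ -1.3
CH₂=CHCH₂–F loses F⁻: pKₐ(HF) ≈ 3.2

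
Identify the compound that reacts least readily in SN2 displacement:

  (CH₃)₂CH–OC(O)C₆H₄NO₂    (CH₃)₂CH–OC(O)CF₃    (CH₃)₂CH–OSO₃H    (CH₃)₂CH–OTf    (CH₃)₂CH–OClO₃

With the same alkyl group throughout, only the leaving group differentiates the rates.
Rank by basicity of the departing species: weakest base leaves most easily.
(CH₃)₂CH–OTf loses OTf⁻: pKₐ(CF₃SO₃H (triflic acid)) ≈ -14
(CH₃)₂CH–OClO₃ loses ClO₄⁻: pKₐ(HClO₄) ≈ -10
(CH₃)₂CH–OSO₃H loses HSO₄⁻: pKₐ(H₂SO₄) ≈ -3
(CH₃)₂CH–OC(O)CF₃ loses CF₃COO⁻: pKₐ(CF₃COOH) ≈ 0.2
(CH₃)₂CH–OC(O)C₆H₄NO₂ loses p-O₂N–C₆H₄–COO⁻: pKₐ(p-nitrobenzoic acid) ≈ 3.4

(CH₃)₂CH–OC(O)C₆H₄NO₂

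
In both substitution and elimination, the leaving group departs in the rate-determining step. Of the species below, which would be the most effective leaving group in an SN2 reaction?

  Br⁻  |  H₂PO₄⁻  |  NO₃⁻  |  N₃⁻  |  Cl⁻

The more stable X⁻ (or X) is on its own — i.e. the weaker a base it is — the better a leaving group it makes.
Br⁻: pKₐ(HBr) ≈ -9
Cl⁻: pKₐ(HCl) ≈ -7
NO₃⁻: pKₐ(HNO₃) ≈ -1.3
H₂PO₄⁻: pKₐ(H₃PO₄) ≈ 2.1
N₃⁻: pKₐ(HN₃) ≈ 4.7

Br⁻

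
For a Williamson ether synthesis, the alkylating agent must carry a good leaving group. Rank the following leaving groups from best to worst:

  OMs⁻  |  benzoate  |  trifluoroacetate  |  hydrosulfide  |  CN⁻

OMs⁻ > trifluoroacetate > benzoate > hydrosulfide > CN⁻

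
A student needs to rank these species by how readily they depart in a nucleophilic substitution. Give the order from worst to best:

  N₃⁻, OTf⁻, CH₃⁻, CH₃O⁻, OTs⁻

Rank by basicity of the departing species: weakest base leaves most easily.
OTf⁻: pKₐ(CF₃SO₃H (triflic acid)) ≈ -14
OTs⁻: pKₐ(p-CH₃C₆H₄SO₃H (TsOH)) ≈ -2.8
N₃⁻: pKₐ(HN₃) ≈ 4.7
CH₃O⁻: pKₐ(CH₃OH) ≈ 15.5
CH₃⁻: pKₐ(CH₄) ≈ 48
Reversing gives the worst-to-best order requested.

CH₃⁻ < CH₃O⁻ < N₃⁻ < OTs⁻ < OTf⁻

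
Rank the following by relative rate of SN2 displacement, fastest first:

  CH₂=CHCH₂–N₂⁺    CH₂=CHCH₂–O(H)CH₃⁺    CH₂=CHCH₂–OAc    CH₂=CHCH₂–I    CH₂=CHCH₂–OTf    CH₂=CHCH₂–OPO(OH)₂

Identical carbon frameworks mean the comparison reduces to leaving-group quality.
Rank by basicity of the departing species: weakest base leaves most easily.
CH₂=CHCH₂–N₂⁺ loses N₂: no meaningful conjugate acid; N₂ departs as an exceptionally stable neutral molecule
CH₂=CHCH₂–OTf loses OTf⁻: pKₐ(CF₃SO₃H (triflic acid)) ≈ -14
CH₂=CHCH₂–I loses I⁻: pKₐ(HI) ≈ -10
CH₂=CHCH₂–O(H)CH₃⁺ loses R'OH: pKₐ(R'OH₂⁺) ≈ -2.4
CH₂=CHCH₂–OPO(OH)₂ loses H₂PO₄⁻: pKₐ(H₃PO₄) ≈ 2.1
CH₂=CHCH₂–OAc loses AcO⁻: pKₐ(CH₃COOH) ≈ 4.8

CH₂=CHCH₂–N₂⁺ > CH₂=CHCH₂–OTf > CH₂=CHCH₂–I > CH₂=CHCH₂–O(H)CH₃⁺ > CH₂=CHCH₂–OPO(OH)₂ > CH₂=CHCH₂–OAc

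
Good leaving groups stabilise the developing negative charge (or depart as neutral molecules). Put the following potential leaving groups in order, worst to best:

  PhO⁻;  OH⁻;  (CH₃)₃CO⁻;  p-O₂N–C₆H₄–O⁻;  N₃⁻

(CH₃)₃CO⁻ < OH⁻ < PhO⁻ < p-O₂N–C₆H₄–O⁻ < N₃⁻

Leaving-group ability tracks the stability of the departed species; conjugate-acid pKₐ is the usual yardstick (lower pKₐ → better LG).
N₃⁻: pKₐ(HN₃) ≈ 4.7 — linear, resonance-stabilised
p-O₂N–C₆H₄–O⁻: pKₐ(p-nitrophenol) ≈ 7.2 — nitro group delocalises the charge; the classic chromogenic LG
PhO⁻: pKₐ(C₆H₅OH (phenol)) ≈ 10 — resonance into the ring helps, but still a poor LG
OH⁻: pKₐ(H₂O) ≈ 15.7 — strong base; essentially never leaves without prior activation
(CH₃)₃CO⁻: pKₐ(t-BuOH) ≈ 18
Reversing gives the worst-to-best order requested.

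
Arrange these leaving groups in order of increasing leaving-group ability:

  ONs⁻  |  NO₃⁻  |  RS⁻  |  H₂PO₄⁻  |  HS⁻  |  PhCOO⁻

RS⁻ < HS⁻ < PhCOO⁻ < H₂PO₄⁻ < NO₃⁻ < ONs⁻

Leaving-group ability tracks the stability of the departed species; conjugate-acid pKₐ is the usual yardstick (lower pKₐ → better LG).
ONs⁻: pKₐ(p-O₂NC₆H₄SO₃H) ≈ -3.5
NO₃⁻: pKₐ(HNO₃) ≈ -1.3
H₂PO₄⁻: pKₐ(H₃PO₄) ≈ 2.1
PhCOO⁻: pKₐ(C₆H₅COOH) ≈ 4.2
HS⁻: pKₐ(H₂S) ≈ 7
RS⁻: pKₐ(RSH (a thiol)) ≈ 10.5
Listed from poorest to best leaving group as asked.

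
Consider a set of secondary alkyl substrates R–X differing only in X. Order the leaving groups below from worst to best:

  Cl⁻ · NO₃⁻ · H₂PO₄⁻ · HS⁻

HS⁻ < H₂PO₄⁻ < NO₃⁻ < Cl⁻

A good leaving group is a weak base: the lower the pKₐ of its conjugate acid, the more readily it departs.
Cl⁻: pKₐ(HCl) ≈ -7
NO₃⁻: pKₐ(HNO₃) ≈ -1.3 — resonance-delocalised over three oxygens
H₂PO₄⁻: pKₐ(H₃PO₄) ≈ 2.1 — moderate base; biological leaving group after further activation
HS⁻: pKₐ(H₂S) ≈ 7
The question asks for worst first, so the sequence is read in increasing leaving-group ability.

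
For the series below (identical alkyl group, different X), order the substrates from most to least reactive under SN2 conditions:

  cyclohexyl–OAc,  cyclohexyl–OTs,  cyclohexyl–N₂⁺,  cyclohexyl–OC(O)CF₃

Same R in every case — rank the leaving groups.
A good leaving group is a weak base: the lower the pKₐ of its conjugate acid, the more readily it departs.
cyclohexyl–N₂⁺ loses N₂: no meaningful conjugate acid; N₂ departs as an exceptionally stable neutral molecule
cyclohexyl–OTs loses OTs⁻: pKₐ(p-CH₃C₆H₄SO₃H (TsOH)) ≈ -2.8
cyclohexyl–OC(O)CF₃ loses CF₃COO⁻: pKₐ(CF₃COOH) ≈ 0.2
cyclohexyl–OAc loses AcO⁻: pKₐ(CH₃COOH) ≈ 4.8

cyclohexyl–N₂⁺ > cyclohexyl–OTs > cyclohexyl–OC(O)CF₃ > cyclohexyl–OAc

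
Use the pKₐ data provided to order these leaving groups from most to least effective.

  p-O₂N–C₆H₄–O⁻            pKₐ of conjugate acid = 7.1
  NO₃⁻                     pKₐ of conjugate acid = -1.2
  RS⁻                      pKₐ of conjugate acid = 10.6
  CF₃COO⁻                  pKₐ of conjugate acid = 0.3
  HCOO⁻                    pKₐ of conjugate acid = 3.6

NO₃⁻ > CF₃COO⁻ > HCOO⁻ > p-O₂N–C₆H₄–O⁻ > RS⁻

Lower conjugate-acid pKₐ ⇒ weaker base ⇒ better leaving group.
Sorting by the given values: NO₃⁻ (-1.2), CF₃COO⁻ (0.3), HCOO⁻ (3.6), p-O₂N–C₆H₄–O⁻ (7.1), RS⁻ (10.6).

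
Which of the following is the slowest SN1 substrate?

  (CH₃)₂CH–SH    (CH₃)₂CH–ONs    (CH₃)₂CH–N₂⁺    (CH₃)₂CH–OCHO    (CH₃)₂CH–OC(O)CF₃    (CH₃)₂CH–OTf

(CH₃)₂CH–SH

Same R in every case — rank the leaving groups.
Leaving-group ability tracks the stability of the departed species; conjugate-acid pKₐ is the usual yardstick (lower pKₐ → better LG).
(CH₃)₂CH–N₂⁺ loses N₂: no meaningful conjugate acid; N₂ departs as an exceptionally stable neutral molecule
(CH₃)₂CH–OTf loses OTf⁻: pKₐ(CF₃SO₃H (triflic acid)) ≈ -14
(CH₃)₂CH–ONs loses ONs⁻: pKₐ(p-O₂NC₆H₄SO₃H) ≈ -3.5
(CH₃)₂CH–OC(O)CF₃ loses CF₃COO⁻: pKₐ(CF₃COOH) ≈ 0.2
(CH₃)₂CH–OCHO loses HCOO⁻: pKₐ(HCOOH) ≈ 3.8
(CH₃)₂CH–SH loses HS⁻: pKₐ(H₂S) ≈ 7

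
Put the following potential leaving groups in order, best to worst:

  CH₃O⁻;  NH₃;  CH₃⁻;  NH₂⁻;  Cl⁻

A good leaving group is a weak base: the lower the pKₐ of its conjugate acid, the more readily it departs.
Cl⁻: pKₐ(HCl) ≈ -7 — moderately weak base
NH₃: pKₐ(NH₄⁺) ≈ 9.2
CH₃O⁻: pKₐ(CH₃OH) ≈ 15.5
NH₂⁻: pKₐ(NH₃) ≈ 38 — extremely strong base; never a leaving group
CH₃⁻: pKₐ(CH₄) ≈ 48

Cl⁻ > NH₃ > CH₃O⁻ > NH₂⁻ > CH₃⁻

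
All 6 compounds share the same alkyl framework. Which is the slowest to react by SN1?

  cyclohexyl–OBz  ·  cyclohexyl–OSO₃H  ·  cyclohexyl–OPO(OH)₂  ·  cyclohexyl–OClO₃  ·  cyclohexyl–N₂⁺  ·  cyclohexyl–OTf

Same R in every case — rank the leaving groups.
Rank by basicity of the departing species: weakest base leaves most easily.
cyclohexyl–N₂⁺ loses N₂: no meaningful conjugate acid; N₂ departs as an exceptionally stable neutral molecule
cyclohexyl–OTf loses OTf⁻: pKₐ(CF₃SO₃H (triflic acid)) ≈ -14
cyclohexyl–OClO₃ loses ClO₄⁻: pKₐ(HClO₄) ≈ -10
cyclohexyl–OSO₃H loses HSO₄⁻: pKₐ(H₂SO₄) ≈ -3
cyclohexyl–OPO(OH)₂ loses H₂PO₄⁻: pKₐ(H₃PO₄) ≈ 2.1
cyclohexyl–OBz loses PhCOO⁻: pKₐ(C₆H₅COOH) ≈ 4.2

cyclohexyl–OBz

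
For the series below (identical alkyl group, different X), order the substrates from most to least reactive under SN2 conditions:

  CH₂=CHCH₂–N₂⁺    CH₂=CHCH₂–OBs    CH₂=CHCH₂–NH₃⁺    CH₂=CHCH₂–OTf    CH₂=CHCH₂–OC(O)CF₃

CH₂=CHCH₂–N₂⁺ > CH₂=CHCH₂–OTf > CH₂=CHCH₂–OBs > CH₂=CHCH₂–OC(O)CF₃ > CH₂=CHCH₂–NH₃⁺

Same R in every case — rank the leaving groups.
Leaving-group ability tracks the stability of the departed species; conjugate-acid pKₐ is the usual yardstick (lower pKₐ → better LG).
CH₂=CHCH₂–N₂⁺ loses N₂: no meaningful conjugate acid; N₂ departs as an exceptionally stable neutral molecule
CH₂=CHCH₂–OTf loses OTf⁻: pKₐ(CF₃SO₃H (triflic acid)) ≈ -14
CH₂=CHCH₂–OBs loses OBs⁻: pKₐ(p-BrC₆H₄SO₃H) ≈ -2.8
CH₂=CHCH₂–OC(O)CF₃ loses CF₃COO⁻: pKₐ(CF₃COOH) ≈ 0.2
CH₂=CHCH₂–NH₃⁺ loses NH₃: pKₐ(NH₄⁺) ≈ 9.2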